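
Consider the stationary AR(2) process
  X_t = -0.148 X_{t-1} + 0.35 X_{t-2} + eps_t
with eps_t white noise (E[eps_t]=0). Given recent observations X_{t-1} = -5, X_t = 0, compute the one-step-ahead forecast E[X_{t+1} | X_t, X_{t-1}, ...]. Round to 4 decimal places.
E[X_{t+1} \mid \mathcal F_t] = -1.7500

For an AR(p) model X_t = c + sum_i phi_i X_{t-i} + eps_t, the
one-step-ahead conditional mean is
  E[X_{t+1} | X_t, ...] = c + sum_i phi_i X_{t+1-i}.
Substitute known values:
  E[X_{t+1} | ...] = (-0.148) * (0) + (0.35) * (-5)
                   = -1.7500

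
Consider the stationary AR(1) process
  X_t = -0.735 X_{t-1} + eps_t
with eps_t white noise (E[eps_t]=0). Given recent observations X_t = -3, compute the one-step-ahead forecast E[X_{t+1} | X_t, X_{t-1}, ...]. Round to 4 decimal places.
E[X_{t+1} \mid \mathcal F_t] = 2.2050

For an AR(p) model X_t = c + sum_i phi_i X_{t-i} + eps_t, the
one-step-ahead conditional mean is
  E[X_{t+1} | X_t, ...] = c + sum_i phi_i X_{t+1-i}.
Substitute known values:
  E[X_{t+1} | ...] = (-0.735) * (-3)
                   = 2.2050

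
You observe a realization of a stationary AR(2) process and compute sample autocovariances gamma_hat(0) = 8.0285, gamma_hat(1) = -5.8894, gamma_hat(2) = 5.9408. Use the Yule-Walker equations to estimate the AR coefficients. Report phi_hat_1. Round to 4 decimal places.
\hat\phi_{1} = -0.4130

The Yule-Walker equations for an AR(p) process read, in matrix form,
  Gamma_p phi = r_p,   with   (Gamma_p)_{ij} = gamma(|i - j|),
                       (r_p)_i = gamma(i),   i,j = 1..p.
Substitute the sample gammas (Toeplitz matrix and right-hand side of size 2):
  Gamma_p = [[8.0285, -5.8894], [-5.8894, 8.0285]]
  r_p     = [-5.8894, 5.9408]
Written out:
  8.0285 phi_1 - 5.8894 phi_2 = -5.8894
  -5.8894 phi_1 + 8.0285 phi_2 = 5.9408
Solve by Cramer's rule:
  det = gamma(0)^2 - gamma(1)^2 = (8.0285)^2 - (-5.8894)^2 = 64.45681225 - 34.68503236 = 29.77177989
  phi_hat_1 = [gamma(1) gamma(0) - gamma(1) gamma(2)] / det = [(-5.8894)(8.0285) - (-5.8894)(5.9408)] / 29.77177989 = -12.29530038 / 29.77177989 = -0.413
  phi_hat_2 = [gamma(0) gamma(2) - gamma(1)^2] / det = [(8.0285)(5.9408) - (-5.8894)^2] / 29.77177989 = 13.01068044 / 29.77177989 = 0.437
So phi_hat = [-0.4130, 0.4370].
Therefore phi_hat_1 = -0.4130.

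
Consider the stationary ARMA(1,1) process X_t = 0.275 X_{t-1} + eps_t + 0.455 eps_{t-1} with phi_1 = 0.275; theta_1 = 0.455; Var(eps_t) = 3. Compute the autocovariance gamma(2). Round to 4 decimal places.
\gamma(2) = 0.7330

Multiply the model equation by X_{t-k} and take expectations. With theta_0 = psi_0 = 1 and psi_j the MA(infinity) weights, this gives
  gamma(k) - sum_i phi_i gamma(k-i) = c_k,
  c_k = sigma^2 * sum_{j=k..q} theta_j psi_{j-k}   (c_k = 0 for k > q),
using gamma(-m) = gamma(m).
psi-weights needed (psi_j = theta_j + sum_i phi_i psi_{j-i}):
  psi_1 = theta_1 + phi_1 = 0.455 + (0.275) = 0.73
Right-hand sides:
  c_0 = sigma^2 (1 + theta_1 psi_1) = 3 * (1 + (0.455)(0.73)) = 3 * 1.33215 = 3.99645
  c_1 = sigma^2 theta_1 = 3 * (0.455) = 1.365
  c_2 = 0
Equations for k = 0 and k = 1 (AR order 1):
  gamma(0) = phi_1 gamma(1) + c_0
  gamma(1) = phi_1 gamma(0) + c_1
Substituting the second into the first: gamma(0) (1 - phi_1^2) = c_0 + phi_1 c_1, so
  gamma(0) = (c_0 + phi_1 c_1) / (1 - phi_1^2) = (3.99645 + (0.275)(1.365)) / (1 - (0.275)^2) = 4.371825 / 0.924375 = 4.729493.
  gamma(1) = phi_1 gamma(0) + c_1 = (0.275)(4.729493) + (1.365) = 2.665611.
For k = 2 (> q): gamma(2) = phi_1 gamma(1) = (0.275)(2.665611) = 0.733043.
Therefore gamma(2) = 0.7330 (to 4 decimal places).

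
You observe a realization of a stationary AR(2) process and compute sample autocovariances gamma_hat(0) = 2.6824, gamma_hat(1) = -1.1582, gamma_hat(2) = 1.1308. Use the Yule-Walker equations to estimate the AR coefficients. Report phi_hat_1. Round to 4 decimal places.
\hat\phi_{1} = -0.3070

The Yule-Walker equations for an AR(p) process read, in matrix form,
  Gamma_p phi = r_p,   with   (Gamma_p)_{ij} = gamma(|i - j|),
                       (r_p)_i = gamma(i),   i,j = 1..p.
Substitute the sample gammas (Toeplitz matrix and right-hand side of size 2):
  Gamma_p = [[2.6824, -1.1582], [-1.1582, 2.6824]]
  r_p     = [-1.1582, 1.1308]
Written out:
  2.6824 phi_1 - 1.1582 phi_2 = -1.1582
  -1.1582 phi_1 + 2.6824 phi_2 = 1.1308
Solve by Cramer's rule:
  det = gamma(0)^2 - gamma(1)^2 = (2.6824)^2 - (-1.1582)^2 = 7.19526976 - 1.34142724 = 5.85384252
  phi_hat_1 = [gamma(1) gamma(0) - gamma(1) gamma(2)] / det = [(-1.1582)(2.6824) - (-1.1582)(1.1308)] / 5.85384252 = -1.79706312 / 5.85384252 = -0.307
  phi_hat_2 = [gamma(0) gamma(2) - gamma(1)^2] / det = [(2.6824)(1.1308) - (-1.1582)^2] / 5.85384252 = 1.69183068 / 5.85384252 = 0.289
So phi_hat = [-0.3070, 0.2890].
Therefore phi_hat_1 = -0.3070.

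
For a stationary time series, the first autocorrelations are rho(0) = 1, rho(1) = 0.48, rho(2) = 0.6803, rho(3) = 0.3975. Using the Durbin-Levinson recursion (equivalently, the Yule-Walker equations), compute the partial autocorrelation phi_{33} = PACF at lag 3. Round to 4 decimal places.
\phi_{33} = -0.0370

The PACF at lag k is phi_{kk}, the last component of the solution
to the Yule-Walker system G_k phi = r_k where
  (G_k)_{ij} = rho(|i - j|), (r_k)_i = rho(i), i,j = 1..k.
Equivalently, Durbin-Levinson gives phi_{kk} iteratively:
  phi_{11} = rho(1)
  phi_{kk} = [rho(k) - sum_{j=1..k-1} phi_{k-1,j} rho(k-j)]
            / [1 - sum_{j=1..k-1} phi_{k-1,j} rho(j)],
  phi_{k,j} = phi_{k-1,j} - phi_{kk} phi_{k-1,k-j},  j = 1..k-1.
Step k = 1:
  phi_11 = rho(1) = 0.48.
Step k = 2:
  phi_22 = [rho(2) - phi_11 rho(1)] / [1 - phi_11 rho(1)] = [0.6803 - (0.48)(0.48)] / [1 - (0.48)(0.48)]
         = 0.4499 / 0.7696 = 0.584589.
  Update: phi_21 = phi_11 - phi_22 phi_11 = 0.48 - (0.584589)(0.48) = 0.199397.
Step k = 3:
  phi_33 = [rho(3) - phi_21 rho(2) - phi_22 rho(1)] / [1 - phi_21 rho(1) - phi_22 rho(2)]
    numerator   = 0.3975 - (0.199397)(0.6803) - (0.584589)(0.48) = -0.01875275
    denominator = 1 - (0.199397)(0.48) - (0.584589)(0.6803) = 0.50659323
  phi_33 = -0.01875275 / 0.50659323 = -0.037.
Therefore phi_{33} = -0.0370.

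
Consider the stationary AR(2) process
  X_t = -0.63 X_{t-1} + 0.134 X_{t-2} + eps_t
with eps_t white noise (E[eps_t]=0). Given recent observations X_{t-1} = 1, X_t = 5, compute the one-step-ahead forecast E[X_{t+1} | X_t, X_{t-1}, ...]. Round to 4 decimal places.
E[X_{t+1} \mid \mathcal F_t] = -3.0160

For an AR(p) model X_t = c + sum_i phi_i X_{t-i} + eps_t, the
one-step-ahead conditional mean is
  E[X_{t+1} | X_t, ...] = c + sum_i phi_i X_{t+1-i}.
Substitute known values:
  E[X_{t+1} | ...] = (-0.63) * (5) + (0.134) * (1)
                   = -3.0160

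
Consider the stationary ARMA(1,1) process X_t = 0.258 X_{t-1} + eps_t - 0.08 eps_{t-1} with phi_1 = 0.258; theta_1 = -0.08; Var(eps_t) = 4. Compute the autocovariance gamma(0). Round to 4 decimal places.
\gamma(0) = 4.1358

Multiply the model equation by X_{t-k} and take expectations. With theta_0 = psi_0 = 1 and psi_j the MA(infinity) weights, this gives
  gamma(k) - sum_i phi_i gamma(k-i) = c_k,
  c_k = sigma^2 * sum_{j=k..q} theta_j psi_{j-k}   (c_k = 0 for k > q),
using gamma(-m) = gamma(m).
psi-weights needed (psi_j = theta_j + sum_i phi_i psi_{j-i}):
  psi_1 = theta_1 + phi_1 = -0.08 + (0.258) = 0.178
Right-hand sides:
  c_0 = sigma^2 (1 + theta_1 psi_1) = 4 * (1 + (-0.08)(0.178)) = 4 * 0.98576 = 3.94304
  c_1 = sigma^2 theta_1 = 4 * (-0.08) = -0.32
  c_2 = 0
Equations for k = 0 and k = 1 (AR order 1):
  gamma(0) = phi_1 gamma(1) + c_0
  gamma(1) = phi_1 gamma(0) + c_1
Substituting the second into the first: gamma(0) (1 - phi_1^2) = c_0 + phi_1 c_1, so
  gamma(0) = (c_0 + phi_1 c_1) / (1 - phi_1^2) = (3.94304 + (0.258)(-0.32)) / (1 - (0.258)^2) = 3.86048 / 0.933436 = 4.135774.
Therefore gamma(0) = 4.1358 (to 4 decimal places).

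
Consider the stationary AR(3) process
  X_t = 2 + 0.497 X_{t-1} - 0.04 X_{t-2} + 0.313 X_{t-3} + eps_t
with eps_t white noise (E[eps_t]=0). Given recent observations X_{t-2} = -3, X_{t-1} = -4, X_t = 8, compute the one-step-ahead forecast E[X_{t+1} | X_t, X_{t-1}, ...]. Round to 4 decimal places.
E[X_{t+1} \mid \mathcal F_t] = 5.1970

For an AR(p) model X_t = c + sum_i phi_i X_{t-i} + eps_t, the
one-step-ahead conditional mean is
  E[X_{t+1} | X_t, ...] = c + sum_i phi_i X_{t+1-i}.
Substitute known values:
  E[X_{t+1} | ...] = 2 + (0.497) * (8) + (-0.04) * (-4) + (0.313) * (-3)
                   = 5.1970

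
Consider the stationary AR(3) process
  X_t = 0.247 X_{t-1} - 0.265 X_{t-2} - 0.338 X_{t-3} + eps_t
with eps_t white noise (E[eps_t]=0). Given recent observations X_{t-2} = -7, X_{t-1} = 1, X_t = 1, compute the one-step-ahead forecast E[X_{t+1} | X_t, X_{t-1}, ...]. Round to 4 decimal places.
E[X_{t+1} \mid \mathcal F_t] = 2.3480

For an AR(p) model X_t = c + sum_i phi_i X_{t-i} + eps_t, the
one-step-ahead conditional mean is
  E[X_{t+1} | X_t, ...] = c + sum_i phi_i X_{t+1-i}.
Substitute known values:
  E[X_{t+1} | ...] = (0.247) * (1) + (-0.265) * (1) + (-0.338) * (-7)
                   = 2.3480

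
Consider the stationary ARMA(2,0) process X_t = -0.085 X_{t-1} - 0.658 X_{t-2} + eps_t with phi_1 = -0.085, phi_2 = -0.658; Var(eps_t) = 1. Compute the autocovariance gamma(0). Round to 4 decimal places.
\gamma(0) = 1.7682

Multiply the model equation by X_{t-k} and take expectations. With theta_0 = psi_0 = 1 and psi_j the MA(infinity) weights, this gives
  gamma(k) - sum_i phi_i gamma(k-i) = c_k,
  c_k = sigma^2 * sum_{j=k..q} theta_j psi_{j-k}   (c_k = 0 for k > q),
using gamma(-m) = gamma(m).
Pure AR (q = 0): c_0 = sigma^2 = 1, c_k = 0 for k >= 1.
Equations for k = 0, 1, 2 (AR order 2, c_2 = 0):
  (E0) gamma(0) = phi_1 gamma(1) + phi_2 gamma(2) + c_0
  (E1) gamma(1) = phi_1 gamma(0) + phi_2 gamma(1) + c_1
  (E2) gamma(2) = phi_1 gamma(1) + phi_2 gamma(0)
From (E1): gamma(1) = A gamma(0) + B with
  A = phi_1 / (1 - phi_2) = -0.085 / 1.658 = -0.051267,   B = c_1 / (1 - phi_2) = 0 / 1.658 = 0.
Insert (E2) into (E0): gamma(0) (1 - phi_2^2) = phi_1 (1 + phi_2) gamma(1) + c_0.
  phi_1 (1 + phi_2) = (-0.085)(0.342) = -0.02907,   1 - phi_2^2 = 0.567036.
Replace gamma(1) by A gamma(0) + B and collect gamma(0):
  gamma(0) [0.567036 - (-0.02907)(-0.051267)] = c_0 = 1
  gamma(0) * 0.565546 = 1
  gamma(0) = 1 / 0.565546 = 1.768204.
Therefore gamma(0) = 1.7682 (to 4 decimal places).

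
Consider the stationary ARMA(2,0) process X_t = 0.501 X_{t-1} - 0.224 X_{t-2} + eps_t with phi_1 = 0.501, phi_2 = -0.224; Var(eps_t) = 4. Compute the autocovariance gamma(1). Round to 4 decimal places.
\gamma(1) = 2.0707

Multiply the model equation by X_{t-k} and take expectations. With theta_0 = psi_0 = 1 and psi_j the MA(infinity) weights, this gives
  gamma(k) - sum_i phi_i gamma(k-i) = c_k,
  c_k = sigma^2 * sum_{j=k..q} theta_j psi_{j-k}   (c_k = 0 for k > q),
using gamma(-m) = gamma(m).
Pure AR (q = 0): c_0 = sigma^2 = 4, c_k = 0 for k >= 1.
Equations for k = 0, 1, 2 (AR order 2, c_2 = 0):
  (E0) gamma(0) = phi_1 gamma(1) + phi_2 gamma(2) + c_0
  (E1) gamma(1) = phi_1 gamma(0) + phi_2 gamma(1) + c_1
  (E2) gamma(2) = phi_1 gamma(1) + phi_2 gamma(0)
From (E1): gamma(1) = A gamma(0) + B with
  A = phi_1 / (1 - phi_2) = 0.501 / 1.224 = 0.409314,   B = c_1 / (1 - phi_2) = 0 / 1.224 = 0.
Insert (E2) into (E0): gamma(0) (1 - phi_2^2) = phi_1 (1 + phi_2) gamma(1) + c_0.
  phi_1 (1 + phi_2) = (0.501)(0.776) = 0.388776,   1 - phi_2^2 = 0.949824.
Replace gamma(1) by A gamma(0) + B and collect gamma(0):
  gamma(0) [0.949824 - (0.388776)(0.409314)] = c_0 = 4
  gamma(0) * 0.790693 = 4
  gamma(0) = 4 / 0.790693 = 5.058856.
  gamma(1) = A gamma(0) = (0.409314)(5.058856) = 2.070659.
Therefore gamma(1) = 2.0707 (to 4 decimal places).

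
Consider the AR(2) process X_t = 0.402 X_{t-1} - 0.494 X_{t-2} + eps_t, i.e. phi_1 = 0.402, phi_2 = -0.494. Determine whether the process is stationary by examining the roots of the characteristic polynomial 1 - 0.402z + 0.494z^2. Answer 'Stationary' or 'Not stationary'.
\text{Stationary}

The AR(p) characteristic polynomial is P(z) = 1 - 0.402z + 0.494z^2.
Stationarity requires all roots to lie outside the unit circle, i.e. |z| > 1 for every root.
Set 1 + (-0.402) z + (0.494) z^2 = 0, i.e. a z^2 + b z + c = 0 with a = 0.494, b = -0.402, c = 1.
Discriminant D = b^2 - 4ac = (-0.402)^2 - 4*(0.494)*1 = 0.161604 - (1.976) = -1.814396.
D < 0, so the roots are the complex-conjugate pair z = (-b +/- i sqrt(-D)) / (2a) = 0.4069 +/- 1.3634i.
For a conjugate pair |z|^2 = z * conj(z) = (product of roots) = c/a = 1/(0.494) = 2.024291, so |z| = sqrt(2.024291) = 1.4228 for both roots.
Moduli of all roots: 1.4228, 1.4228.
All moduli strictly greater than 1? Yes.
Verdict: Stationary.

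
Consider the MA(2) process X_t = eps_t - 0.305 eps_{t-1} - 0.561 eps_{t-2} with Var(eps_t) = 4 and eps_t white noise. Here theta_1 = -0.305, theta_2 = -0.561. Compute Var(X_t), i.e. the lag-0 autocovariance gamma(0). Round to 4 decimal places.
\gamma(0) = 5.6310

For an MA(q) process X_t = eps_t + sum_i theta_i eps_{t-i} with
Var(eps_t) = sigma^2, the variance is
  gamma(0) = sigma^2 * (1 + sum_i theta_i^2).
  sum_i theta_i^2 = (-0.305)^2 + (-0.561)^2 = 0.093025 + 0.314721 = 0.407746.
  gamma(0) = 4 * (1 + 0.407746) = 4 * 1.407746 = 5.630984, which rounds to 5.6310.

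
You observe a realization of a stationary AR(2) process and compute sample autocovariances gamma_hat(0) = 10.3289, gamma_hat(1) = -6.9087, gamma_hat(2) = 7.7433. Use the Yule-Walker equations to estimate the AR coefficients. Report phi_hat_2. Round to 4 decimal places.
\hat\phi_{2} = 0.5470

The Yule-Walker equations for an AR(p) process read, in matrix form,
  Gamma_p phi = r_p,   with   (Gamma_p)_{ij} = gamma(|i - j|),
                       (r_p)_i = gamma(i),   i,j = 1..p.
Substitute the sample gammas (Toeplitz matrix and right-hand side of size 2):
  Gamma_p = [[10.3289, -6.9087], [-6.9087, 10.3289]]
  r_p     = [-6.9087, 7.7433]
Written out:
  10.3289 phi_1 - 6.9087 phi_2 = -6.9087
  -6.9087 phi_1 + 10.3289 phi_2 = 7.7433
Solve by Cramer's rule:
  det = gamma(0)^2 - gamma(1)^2 = (10.3289)^2 - (-6.9087)^2 = 106.68617521 - 47.73013569 = 58.95603952
  phi_hat_1 = [gamma(1) gamma(0) - gamma(1) gamma(2)] / det = [(-6.9087)(10.3289) - (-6.9087)(7.7433)] / 58.95603952 = -17.86313472 / 58.95603952 = -0.303
  phi_hat_2 = [gamma(0) gamma(2) - gamma(1)^2] / det = [(10.3289)(7.7433) - (-6.9087)^2] / 58.95603952 = 32.24963568 / 58.95603952 = 0.547
So phi_hat = [-0.3030, 0.5470].
Therefore phi_hat_2 = 0.5470.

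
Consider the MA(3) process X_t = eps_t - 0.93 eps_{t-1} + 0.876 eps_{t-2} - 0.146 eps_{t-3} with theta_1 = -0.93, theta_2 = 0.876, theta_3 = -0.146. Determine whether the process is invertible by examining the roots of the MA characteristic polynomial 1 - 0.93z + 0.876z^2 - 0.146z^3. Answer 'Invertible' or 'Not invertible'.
\text{Invertible}

The MA(q) characteristic polynomial is P(z) = 1 - 0.93z + 0.876z^2 - 0.146z^3.
Invertibility requires all roots to lie outside the unit circle, i.e. |z| > 1 for every root.
Degree 3: look for a simple real root z0 first, then factor out (1 - z/z0) and solve the remaining quadratic.
Testing z0 = 5: P(5) = 1 + (-0.93)(5) + (0.876)(5)^2 + (-0.146)(5)^3
  = 1 + (-4.65) + (21.9) + (-18.25) = 0.  So z_0 = 5 is a root, |z_0| = 5.
Divide out the factor (1 - 0.2 z) = (1 - z/z0) (since 1/z0 = 0.2):
  P(z) = (1 - 0.2 z)(1 + (-0.73) z + (0.73) z^2)
  [check: z-coef -0.73 - (0.2) = -0.93; z^2-coef 0.73 - (0.2)(-0.73) = 0.876; z^3-coef -(0.2)(0.73) = -0.146.]
Remaining roots from the quadratic factor 1 + (-0.73) z + (0.73) z^2:
  Set 1 + (-0.73) z + (0.73) z^2 = 0, i.e. a z^2 + b z + c = 0 with a = 0.73, b = -0.73, c = 1.
  Discriminant D = b^2 - 4ac = (-0.73)^2 - 4*(0.73)*1 = 0.5329 - (2.92) = -2.3871.
  D < 0, so the roots are the complex-conjugate pair z = (-b +/- i sqrt(-D)) / (2a) = 0.5 +/- 1.0582i.
  For a conjugate pair |z|^2 = z * conj(z) = (product of roots) = c/a = 1/(0.73) = 1.369863, so |z| = sqrt(1.369863) = 1.1704 for both roots.
Moduli of all roots: 5.0000, 1.1704, 1.1704.
All moduli strictly greater than 1? Yes.
Verdict: Invertible.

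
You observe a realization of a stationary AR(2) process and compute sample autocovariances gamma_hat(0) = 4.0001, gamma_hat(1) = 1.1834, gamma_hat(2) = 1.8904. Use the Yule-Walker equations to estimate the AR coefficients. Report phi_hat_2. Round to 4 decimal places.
\hat\phi_{2} = 0.4220

The Yule-Walker equations for an AR(p) process read, in matrix form,
  Gamma_p phi = r_p,   with   (Gamma_p)_{ij} = gamma(|i - j|),
                       (r_p)_i = gamma(i),   i,j = 1..p.
Substitute the sample gammas (Toeplitz matrix and right-hand side of size 2):
  Gamma_p = [[4.0001, 1.1834], [1.1834, 4.0001]]
  r_p     = [1.1834, 1.8904]
Written out:
  4.0001 phi_1 + 1.1834 phi_2 = 1.1834
  1.1834 phi_1 + 4.0001 phi_2 = 1.8904
Solve by Cramer's rule:
  det = gamma(0)^2 - gamma(1)^2 = (4.0001)^2 - (1.1834)^2 = 16.00080001 - 1.40043556 = 14.60036445
  phi_hat_1 = [gamma(1) gamma(0) - gamma(1) gamma(2)] / det = [(1.1834)(4.0001) - (1.1834)(1.8904)] / 14.60036445 = 2.49661898 / 14.60036445 = 0.171
  phi_hat_2 = [gamma(0) gamma(2) - gamma(1)^2] / det = [(4.0001)(1.8904) - (1.1834)^2] / 14.60036445 = 6.16135348 / 14.60036445 = 0.422
So phi_hat = [0.1710, 0.4220].
Therefore phi_hat_2 = 0.4220.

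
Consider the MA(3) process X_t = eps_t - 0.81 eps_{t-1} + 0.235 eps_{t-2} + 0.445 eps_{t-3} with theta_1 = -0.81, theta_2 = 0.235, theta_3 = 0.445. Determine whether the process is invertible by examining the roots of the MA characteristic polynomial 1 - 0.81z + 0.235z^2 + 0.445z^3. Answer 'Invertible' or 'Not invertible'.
\text{Invertible}

The MA(q) characteristic polynomial is P(z) = 1 - 0.81z + 0.235z^2 + 0.445z^3.
Invertibility requires all roots to lie outside the unit circle, i.e. |z| > 1 for every root.
Degree 3: look for a simple real root z0 first, then factor out (1 - z/z0) and solve the remaining quadratic.
Testing z0 = -2: P(-2) = 1 + (-0.81)(-2) + (0.235)(-2)^2 + (0.445)(-2)^3
  = 1 + (1.62) + (0.94) + (-3.56) = 0.  So z_0 = -2 is a root, |z_0| = 2.
Divide out the factor (1 + 0.5 z) = (1 - z/z0) (since 1/z0 = -0.5):
  P(z) = (1 + 0.5 z)(1 + (-1.31) z + (0.89) z^2)
  [check: z-coef -1.31 - (-0.5) = -0.81; z^2-coef 0.89 - (-0.5)(-1.31) = 0.235; z^3-coef -(-0.5)(0.89) = 0.445.]
Remaining roots from the quadratic factor 1 + (-1.31) z + (0.89) z^2:
  Set 1 + (-1.31) z + (0.89) z^2 = 0, i.e. a z^2 + b z + c = 0 with a = 0.89, b = -1.31, c = 1.
  Discriminant D = b^2 - 4ac = (-1.31)^2 - 4*(0.89)*1 = 1.7161 - (3.56) = -1.8439.
  D < 0, so the roots are the complex-conjugate pair z = (-b +/- i sqrt(-D)) / (2a) = 0.736 +/- 0.7629i.
  For a conjugate pair |z|^2 = z * conj(z) = (product of roots) = c/a = 1/(0.89) = 1.123596, so |z| = sqrt(1.123596) = 1.06 for both roots.
Moduli of all roots: 2.0000, 1.0600, 1.0600.
All moduli strictly greater than 1? Yes.
Verdict: Invertible.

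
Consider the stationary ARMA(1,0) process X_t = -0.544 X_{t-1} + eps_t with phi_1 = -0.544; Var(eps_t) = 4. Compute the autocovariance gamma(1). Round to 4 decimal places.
\gamma(1) = -3.0906

Multiply the model equation by X_{t-k} and take expectations. With theta_0 = psi_0 = 1 and psi_j the MA(infinity) weights, this gives
  gamma(k) - sum_i phi_i gamma(k-i) = c_k,
  c_k = sigma^2 * sum_{j=k..q} theta_j psi_{j-k}   (c_k = 0 for k > q),
using gamma(-m) = gamma(m).
Pure AR (q = 0): c_0 = sigma^2 = 4, c_k = 0 for k >= 1.
Equations for k = 0 and k = 1 (AR order 1):
  gamma(0) = phi_1 gamma(1) + c_0
  gamma(1) = phi_1 gamma(0) + c_1
Substituting the second into the first: gamma(0) (1 - phi_1^2) = c_0 + phi_1 c_1, so
  gamma(0) = c_0 / (1 - phi_1^2) = 4 / (1 - (-0.544)^2) = 4 / 0.704064 = 5.681302.
  gamma(1) = phi_1 gamma(0) = (-0.544)(5.681302) = -3.090628.
Therefore gamma(1) = -3.0906 (to 4 decimal places).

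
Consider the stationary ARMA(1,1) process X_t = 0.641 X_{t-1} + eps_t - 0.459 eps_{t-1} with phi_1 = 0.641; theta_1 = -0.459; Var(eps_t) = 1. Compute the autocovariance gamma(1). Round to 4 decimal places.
\gamma(1) = 0.2180

Multiply the model equation by X_{t-k} and take expectations. With theta_0 = psi_0 = 1 and psi_j the MA(infinity) weights, this gives
  gamma(k) - sum_i phi_i gamma(k-i) = c_k,
  c_k = sigma^2 * sum_{j=k..q} theta_j psi_{j-k}   (c_k = 0 for k > q),
using gamma(-m) = gamma(m).
psi-weights needed (psi_j = theta_j + sum_i phi_i psi_{j-i}):
  psi_1 = theta_1 + phi_1 = -0.459 + (0.641) = 0.182
Right-hand sides:
  c_0 = sigma^2 (1 + theta_1 psi_1) = 1 * (1 + (-0.459)(0.182)) = 1 * 0.916462 = 0.916462
  c_1 = sigma^2 theta_1 = 1 * (-0.459) = -0.459
  c_2 = 0
Equations for k = 0 and k = 1 (AR order 1):
  gamma(0) = phi_1 gamma(1) + c_0
  gamma(1) = phi_1 gamma(0) + c_1
Substituting the second into the first: gamma(0) (1 - phi_1^2) = c_0 + phi_1 c_1, so
  gamma(0) = (c_0 + phi_1 c_1) / (1 - phi_1^2) = (0.916462 + (0.641)(-0.459)) / (1 - (0.641)^2) = 0.622243 / 0.589119 = 1.056226.
  gamma(1) = phi_1 gamma(0) + c_1 = (0.641)(1.056226) + (-0.459) = 0.218041.
Therefore gamma(1) = 0.2180 (to 4 decimal places).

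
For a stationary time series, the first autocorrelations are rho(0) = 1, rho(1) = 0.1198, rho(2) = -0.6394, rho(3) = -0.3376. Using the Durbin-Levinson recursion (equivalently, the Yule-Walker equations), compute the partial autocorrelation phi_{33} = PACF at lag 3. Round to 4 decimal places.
\phi_{33} = -0.2368

The PACF at lag k is phi_{kk}, the last component of the solution
to the Yule-Walker system G_k phi = r_k where
  (G_k)_{ij} = rho(|i - j|), (r_k)_i = rho(i), i,j = 1..k.
Equivalently, Durbin-Levinson gives phi_{kk} iteratively:
  phi_{11} = rho(1)
  phi_{kk} = [rho(k) - sum_{j=1..k-1} phi_{k-1,j} rho(k-j)]
            / [1 - sum_{j=1..k-1} phi_{k-1,j} rho(j)],
  phi_{k,j} = phi_{k-1,j} - phi_{kk} phi_{k-1,k-j},  j = 1..k-1.
Step k = 1:
  phi_11 = rho(1) = 0.1198.
Step k = 2:
  phi_22 = [rho(2) - phi_11 rho(1)] / [1 - phi_11 rho(1)] = [-0.6394 - (0.1198)(0.1198)] / [1 - (0.1198)(0.1198)]
         = -0.65375204 / 0.98564796 = -0.663271.
  Update: phi_21 = phi_11 - phi_22 phi_11 = 0.1198 - (-0.663271)(0.1198) = 0.19926.
Step k = 3:
  phi_33 = [rho(3) - phi_21 rho(2) - phi_22 rho(1)] / [1 - phi_21 rho(1) - phi_22 rho(2)]
    numerator   = -0.3376 - (0.19926)(-0.6394) - (-0.663271)(0.1198) = -0.13073331
    denominator = 1 - (0.19926)(0.1198) - (-0.663271)(-0.6394) = 0.55203297
  phi_33 = -0.13073331 / 0.55203297 = -0.2368.
Therefore phi_{33} = -0.2368.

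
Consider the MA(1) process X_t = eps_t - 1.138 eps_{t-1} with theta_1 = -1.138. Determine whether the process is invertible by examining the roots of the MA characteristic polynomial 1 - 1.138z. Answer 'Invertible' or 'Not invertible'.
\text{Not invertible}

The MA(q) characteristic polynomial is P(z) = 1 - 1.138z.
Invertibility requires all roots to lie outside the unit circle, i.e. |z| > 1 for every root.
This is linear in z: 1 + (-1.138) z = 0  =>  z = -1/(-1.138) = 0.878735,  |z| = 0.878735.
Moduli of all roots: 0.8787.
All moduli strictly greater than 1? No.
Verdict: Not invertible.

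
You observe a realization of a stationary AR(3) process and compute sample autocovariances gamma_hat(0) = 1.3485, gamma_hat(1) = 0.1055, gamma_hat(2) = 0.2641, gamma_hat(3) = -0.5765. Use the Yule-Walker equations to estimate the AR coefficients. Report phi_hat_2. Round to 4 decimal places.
\hat\phi_{2} = 0.2210

The Yule-Walker equations for an AR(p) process read, in matrix form,
  Gamma_p phi = r_p,   with   (Gamma_p)_{ij} = gamma(|i - j|),
                       (r_p)_i = gamma(i),   i,j = 1..p.
Substitute the sample gammas (Toeplitz matrix and right-hand side of size 3):
  Gamma_p = [[1.3485, 0.1055, 0.2641], [0.1055, 1.3485, 0.1055], [0.2641, 0.1055, 1.3485]]
  r_p     = [0.1055, 0.2641, -0.5765]
Written out (R1..R3):
  (R1) 1.3485 phi_1 + 0.1055 phi_2 + 0.2641 phi_3 = 0.1055
  (R2) 0.1055 phi_1 + 1.3485 phi_2 + 0.1055 phi_3 = 0.2641
  (R3) 0.2641 phi_1 + 0.1055 phi_2 + 1.3485 phi_3 = -0.5765
Gaussian elimination:
  R2 <- R2 - (0.1055/1.3485) R1 = R2 - (0.078235) R1:  1.340246 phi_2 + 0.084838 phi_3 = 0.255846
  R3 <- R3 - (0.2641/1.3485) R1 = R3 - (0.195847) R1:  0.084838 phi_2 + 1.296777 phi_3 = -0.597162
  R3 <- R3 - (0.084838/1.340246) R2 = R3 - (0.0633) R2:  1.291406 phi_3 = -0.613357
Back-substitution:
  phi_hat_3 = -0.613357 / 1.291406 = -0.474953
  phi_hat_2 = (0.255846 - (0.084838)(-0.474953)) / 1.340246 = 0.22096
  phi_hat_1 = (0.1055 - (0.1055)(0.22096) - (0.2641)(-0.474953)) / 1.3485 = 0.153966
So phi_hat = [0.1540, 0.2210, -0.4750].
Therefore phi_hat_2 = 0.2210.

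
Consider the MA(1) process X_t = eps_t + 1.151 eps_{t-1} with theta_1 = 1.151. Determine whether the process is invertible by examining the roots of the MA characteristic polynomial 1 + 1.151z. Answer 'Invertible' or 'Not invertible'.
\text{Not invertible}

The MA(q) characteristic polynomial is P(z) = 1 + 1.151z.
Invertibility requires all roots to lie outside the unit circle, i.e. |z| > 1 for every root.
This is linear in z: 1 + (1.151) z = 0  =>  z = -1/(1.151) = -0.86881,  |z| = 0.86881.
Moduli of all roots: 0.8688.
All moduli strictly greater than 1? No.
Verdict: Not invertible.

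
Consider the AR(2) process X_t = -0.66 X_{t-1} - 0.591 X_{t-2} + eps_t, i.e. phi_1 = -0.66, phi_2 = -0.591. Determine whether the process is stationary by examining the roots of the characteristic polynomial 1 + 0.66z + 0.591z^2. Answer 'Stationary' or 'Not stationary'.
\text{Stationary}

The AR(p) characteristic polynomial is P(z) = 1 + 0.66z + 0.591z^2.
Stationarity requires all roots to lie outside the unit circle, i.e. |z| > 1 for every root.
Set 1 + (0.66) z + (0.591) z^2 = 0, i.e. a z^2 + b z + c = 0 with a = 0.591, b = 0.66, c = 1.
Discriminant D = b^2 - 4ac = (0.66)^2 - 4*(0.591)*1 = 0.4356 - (2.364) = -1.9284.
D < 0, so the roots are the complex-conjugate pair z = (-b +/- i sqrt(-D)) / (2a) = -0.5584 +/- 1.1748i.
For a conjugate pair |z|^2 = z * conj(z) = (product of roots) = c/a = 1/(0.591) = 1.692047, so |z| = sqrt(1.692047) = 1.3008 for both roots.
Moduli of all roots: 1.3008, 1.3008.
All moduli strictly greater than 1? Yes.
Verdict: Stationary.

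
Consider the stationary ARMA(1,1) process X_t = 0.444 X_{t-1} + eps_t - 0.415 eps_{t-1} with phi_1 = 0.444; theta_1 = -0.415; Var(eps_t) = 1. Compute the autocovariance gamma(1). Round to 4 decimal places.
\gamma(1) = 0.0295

Multiply the model equation by X_{t-k} and take expectations. With theta_0 = psi_0 = 1 and psi_j the MA(infinity) weights, this gives
  gamma(k) - sum_i phi_i gamma(k-i) = c_k,
  c_k = sigma^2 * sum_{j=k..q} theta_j psi_{j-k}   (c_k = 0 for k > q),
using gamma(-m) = gamma(m).
psi-weights needed (psi_j = theta_j + sum_i phi_i psi_{j-i}):
  psi_1 = theta_1 + phi_1 = -0.415 + (0.444) = 0.029
Right-hand sides:
  c_0 = sigma^2 (1 + theta_1 psi_1) = 1 * (1 + (-0.415)(0.029)) = 1 * 0.987965 = 0.987965
  c_1 = sigma^2 theta_1 = 1 * (-0.415) = -0.415
  c_2 = 0
Equations for k = 0 and k = 1 (AR order 1):
  gamma(0) = phi_1 gamma(1) + c_0
  gamma(1) = phi_1 gamma(0) + c_1
Substituting the second into the first: gamma(0) (1 - phi_1^2) = c_0 + phi_1 c_1, so
  gamma(0) = (c_0 + phi_1 c_1) / (1 - phi_1^2) = (0.987965 + (0.444)(-0.415)) / (1 - (0.444)^2) = 0.803705 / 0.802864 = 1.001047.
  gamma(1) = phi_1 gamma(0) + c_1 = (0.444)(1.001047) + (-0.415) = 0.029465.
Therefore gamma(1) = 0.0295 (to 4 decimal places).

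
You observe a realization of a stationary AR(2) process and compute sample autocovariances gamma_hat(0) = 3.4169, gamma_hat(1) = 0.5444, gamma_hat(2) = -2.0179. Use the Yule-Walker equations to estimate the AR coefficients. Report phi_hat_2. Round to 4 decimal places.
\hat\phi_{2} = -0.6320

The Yule-Walker equations for an AR(p) process read, in matrix form,
  Gamma_p phi = r_p,   with   (Gamma_p)_{ij} = gamma(|i - j|),
                       (r_p)_i = gamma(i),   i,j = 1..p.
Substitute the sample gammas (Toeplitz matrix and right-hand side of size 2):
  Gamma_p = [[3.4169, 0.5444], [0.5444, 3.4169]]
  r_p     = [0.5444, -2.0179]
Written out:
  3.4169 phi_1 + 0.5444 phi_2 = 0.5444
  0.5444 phi_1 + 3.4169 phi_2 = -2.0179
Solve by Cramer's rule:
  det = gamma(0)^2 - gamma(1)^2 = (3.4169)^2 - (0.5444)^2 = 11.67520561 - 0.29637136 = 11.37883425
  phi_hat_1 = [gamma(1) gamma(0) - gamma(1) gamma(2)] / det = [(0.5444)(3.4169) - (0.5444)(-2.0179)] / 11.37883425 = 2.95870512 / 11.37883425 = 0.26
  phi_hat_2 = [gamma(0) gamma(2) - gamma(1)^2] / det = [(3.4169)(-2.0179) - (0.5444)^2] / 11.37883425 = -7.19133387 / 11.37883425 = -0.632
So phi_hat = [0.2600, -0.6320].
Therefore phi_hat_2 = -0.6320.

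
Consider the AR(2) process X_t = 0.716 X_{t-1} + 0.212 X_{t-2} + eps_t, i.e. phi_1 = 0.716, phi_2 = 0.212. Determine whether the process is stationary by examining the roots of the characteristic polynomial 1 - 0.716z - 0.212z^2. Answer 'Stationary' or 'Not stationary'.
\text{Stationary}

The AR(p) characteristic polynomial is P(z) = 1 - 0.716z - 0.212z^2.
Stationarity requires all roots to lie outside the unit circle, i.e. |z| > 1 for every root.
Set 1 + (-0.716) z + (-0.212) z^2 = 0, i.e. a z^2 + b z + c = 0 with a = -0.212, b = -0.716, c = 1.
Discriminant D = b^2 - 4ac = (-0.716)^2 - 4*(-0.212)*1 = 0.512656 - (-0.848) = 1.360656.
D >= 0, so the roots are real: z = (-b +/- sqrt(D)) / (2a) = (0.716 +/- 1.166472) / (-0.424).
  z_1 = (0.716 + 1.166472) / (-0.424) = -4.4398,   |z_1| = 4.4398.
  z_2 = (0.716 - 1.166472) / (-0.424) = 1.0624,   |z_2| = 1.0624.
Moduli of all roots: 4.4398, 1.0624.
All moduli strictly greater than 1? Yes.
Verdict: Stationary.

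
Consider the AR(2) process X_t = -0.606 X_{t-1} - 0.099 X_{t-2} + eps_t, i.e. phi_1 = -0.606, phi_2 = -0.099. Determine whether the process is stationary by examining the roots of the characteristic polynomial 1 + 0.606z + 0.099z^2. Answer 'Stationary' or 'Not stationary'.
\text{Stationary}

The AR(p) characteristic polynomial is P(z) = 1 + 0.606z + 0.099z^2.
Stationarity requires all roots to lie outside the unit circle, i.e. |z| > 1 for every root.
Set 1 + (0.606) z + (0.099) z^2 = 0, i.e. a z^2 + b z + c = 0 with a = 0.099, b = 0.606, c = 1.
Discriminant D = b^2 - 4ac = (0.606)^2 - 4*(0.099)*1 = 0.367236 - (0.396) = -0.028764.
D < 0, so the roots are the complex-conjugate pair z = (-b +/- i sqrt(-D)) / (2a) = -3.0606 +/- 0.8566i.
For a conjugate pair |z|^2 = z * conj(z) = (product of roots) = c/a = 1/(0.099) = 10.10101, so |z| = sqrt(10.10101) = 3.1782 for both roots.
Moduli of all roots: 3.1782, 3.1782.
All moduli strictly greater than 1? Yes.
Verdict: Stationary.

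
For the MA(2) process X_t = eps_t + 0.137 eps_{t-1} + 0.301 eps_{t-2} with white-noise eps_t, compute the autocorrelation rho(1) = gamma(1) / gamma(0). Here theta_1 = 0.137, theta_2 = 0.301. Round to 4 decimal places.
\rho(1) = 0.1607

For an MA(q) process with theta_0 = 1, the autocovariance is
  gamma(k) = sigma^2 * sum_{i=0..q-k} theta_i * theta_{i+k},
and rho(k) = gamma(k) / gamma(0). Sigma^2 cancels.
  numerator   = (1)*(0.137) + (0.137)*(0.301) = 0.178237.
  denominator = (1)^2 + (0.137)^2 + (0.301)^2 = 1.10937.
  rho(1) = 0.178237 / 1.10937 = 0.1607.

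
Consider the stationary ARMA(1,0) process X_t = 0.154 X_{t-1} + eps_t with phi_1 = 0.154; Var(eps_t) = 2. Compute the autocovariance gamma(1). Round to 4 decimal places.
\gamma(1) = 0.3155

Multiply the model equation by X_{t-k} and take expectations. With theta_0 = psi_0 = 1 and psi_j the MA(infinity) weights, this gives
  gamma(k) - sum_i phi_i gamma(k-i) = c_k,
  c_k = sigma^2 * sum_{j=k..q} theta_j psi_{j-k}   (c_k = 0 for k > q),
using gamma(-m) = gamma(m).
Pure AR (q = 0): c_0 = sigma^2 = 2, c_k = 0 for k >= 1.
Equations for k = 0 and k = 1 (AR order 1):
  gamma(0) = phi_1 gamma(1) + c_0
  gamma(1) = phi_1 gamma(0) + c_1
Substituting the second into the first: gamma(0) (1 - phi_1^2) = c_0 + phi_1 c_1, so
  gamma(0) = c_0 / (1 - phi_1^2) = 2 / (1 - (0.154)^2) = 2 / 0.976284 = 2.048584.
  gamma(1) = phi_1 gamma(0) = (0.154)(2.048584) = 0.315482.
Therefore gamma(1) = 0.3155 (to 4 decimal places).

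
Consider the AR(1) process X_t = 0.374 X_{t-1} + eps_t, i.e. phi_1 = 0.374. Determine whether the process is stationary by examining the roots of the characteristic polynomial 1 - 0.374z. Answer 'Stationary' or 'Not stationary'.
\text{Stationary}

The AR(p) characteristic polynomial is P(z) = 1 - 0.374z.
Stationarity requires all roots to lie outside the unit circle, i.e. |z| > 1 for every root.
This is linear in z: 1 + (-0.374) z = 0  =>  z = -1/(-0.374) = 2.673797,  |z| = 2.673797.
Moduli of all roots: 2.6738.
All moduli strictly greater than 1? Yes.
Verdict: Stationary.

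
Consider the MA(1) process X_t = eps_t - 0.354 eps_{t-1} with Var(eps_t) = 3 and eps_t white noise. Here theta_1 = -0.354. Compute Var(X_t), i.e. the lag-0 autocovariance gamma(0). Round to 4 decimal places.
\gamma(0) = 3.3759

For an MA(q) process X_t = eps_t + sum_i theta_i eps_{t-i} with
Var(eps_t) = sigma^2, the variance is
  gamma(0) = sigma^2 * (1 + sum_i theta_i^2).
  sum_i theta_i^2 = (-0.354)^2 = 0.125316.
  gamma(0) = 3 * (1 + 0.125316) = 3 * 1.125316 = 3.375948, which rounds to 3.3759.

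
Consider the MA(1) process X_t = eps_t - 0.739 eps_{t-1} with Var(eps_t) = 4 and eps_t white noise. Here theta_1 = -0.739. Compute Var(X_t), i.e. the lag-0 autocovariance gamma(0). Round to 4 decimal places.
\gamma(0) = 6.1845

For an MA(q) process X_t = eps_t + sum_i theta_i eps_{t-i} with
Var(eps_t) = sigma^2, the variance is
  gamma(0) = sigma^2 * (1 + sum_i theta_i^2).
  sum_i theta_i^2 = (-0.739)^2 = 0.546121.
  gamma(0) = 4 * (1 + 0.546121) = 4 * 1.546121 = 6.184484, which rounds to 6.1845.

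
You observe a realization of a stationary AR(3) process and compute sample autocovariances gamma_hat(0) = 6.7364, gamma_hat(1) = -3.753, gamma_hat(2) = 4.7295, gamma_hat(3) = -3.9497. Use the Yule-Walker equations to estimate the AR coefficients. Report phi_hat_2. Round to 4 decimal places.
\hat\phi_{2} = 0.5160

The Yule-Walker equations for an AR(p) process read, in matrix form,
  Gamma_p phi = r_p,   with   (Gamma_p)_{ij} = gamma(|i - j|),
                       (r_p)_i = gamma(i),   i,j = 1..p.
Substitute the sample gammas (Toeplitz matrix and right-hand side of size 3):
  Gamma_p = [[6.7364, -3.753, 4.7295], [-3.753, 6.7364, -3.753], [4.7295, -3.753, 6.7364]]
  r_p     = [-3.753, 4.7295, -3.9497]
Written out (R1..R3):
  (R1) 6.7364 phi_1 - 3.753 phi_2 + 4.7295 phi_3 = -3.753
  (R2) -3.753 phi_1 + 6.7364 phi_2 - 3.753 phi_3 = 4.7295
  (R3) 4.7295 phi_1 - 3.753 phi_2 + 6.7364 phi_3 = -3.9497
Gaussian elimination:
  R2 <- R2 - (-3.753/6.7364) R1 = R2 - (-0.557122) R1:  4.645519 phi_2 - 1.118089 phi_3 = 2.638619
  R3 <- R3 - (4.7295/6.7364) R1 = R3 - (0.702081) R1:  -1.118089 phi_2 + 3.415907 phi_3 = -1.314789
  R3 <- R3 - (-1.118089/4.645519) R2 = R3 - (-0.240681) R2:  3.146804 phi_3 = -0.679723
Back-substitution:
  phi_hat_3 = -0.679723 / 3.146804 = -0.216004
  phi_hat_2 = (2.638619 - (-1.118089)(-0.216004)) / 4.645519 = 0.516004
  phi_hat_1 = (-3.753 - (-3.753)(0.516004) - (4.7295)(-0.216004)) / 6.7364 = -0.117992
So phi_hat = [-0.1180, 0.5160, -0.2160].
Therefore phi_hat_2 = 0.5160.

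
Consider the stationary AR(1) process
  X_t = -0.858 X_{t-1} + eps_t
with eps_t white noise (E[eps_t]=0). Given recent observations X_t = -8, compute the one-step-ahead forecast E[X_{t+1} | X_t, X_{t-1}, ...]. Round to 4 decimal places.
E[X_{t+1} \mid \mathcal F_t] = 6.8640

For an AR(p) model X_t = c + sum_i phi_i X_{t-i} + eps_t, the
one-step-ahead conditional mean is
  E[X_{t+1} | X_t, ...] = c + sum_i phi_i X_{t+1-i}.
Substitute known values:
  E[X_{t+1} | ...] = (-0.858) * (-8)
                   = 6.8640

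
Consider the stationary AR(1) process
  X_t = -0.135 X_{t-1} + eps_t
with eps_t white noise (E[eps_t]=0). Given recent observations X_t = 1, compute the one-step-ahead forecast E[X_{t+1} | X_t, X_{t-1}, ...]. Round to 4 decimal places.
E[X_{t+1} \mid \mathcal F_t] = -0.1350

For an AR(p) model X_t = c + sum_i phi_i X_{t-i} + eps_t, the
one-step-ahead conditional mean is
  E[X_{t+1} | X_t, ...] = c + sum_i phi_i X_{t+1-i}.
Substitute known values:
  E[X_{t+1} | ...] = (-0.135) * (1)
                   = -0.1350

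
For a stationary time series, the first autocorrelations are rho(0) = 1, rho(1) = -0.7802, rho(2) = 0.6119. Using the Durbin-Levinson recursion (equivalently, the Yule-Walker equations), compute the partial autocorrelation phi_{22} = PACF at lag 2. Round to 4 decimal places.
\phi_{22} = 0.0081

The PACF at lag k is phi_{kk}, the last component of the solution
to the Yule-Walker system G_k phi = r_k where
  (G_k)_{ij} = rho(|i - j|), (r_k)_i = rho(i), i,j = 1..k.
Equivalently, Durbin-Levinson gives phi_{kk} iteratively:
  phi_{11} = rho(1)
  phi_{kk} = [rho(k) - sum_{j=1..k-1} phi_{k-1,j} rho(k-j)]
            / [1 - sum_{j=1..k-1} phi_{k-1,j} rho(j)],
  phi_{k,j} = phi_{k-1,j} - phi_{kk} phi_{k-1,k-j},  j = 1..k-1.
Step k = 1:
  phi_11 = rho(1) = -0.7802.
Step k = 2:
  phi_22 = [rho(2) - phi_11 rho(1)] / [1 - phi_11 rho(1)] = [0.6119 - (-0.7802)(-0.7802)] / [1 - (-0.7802)(-0.7802)]
         = 0.00318796 / 0.39128796 = 0.0081.
Therefore phi_{22} = 0.0081.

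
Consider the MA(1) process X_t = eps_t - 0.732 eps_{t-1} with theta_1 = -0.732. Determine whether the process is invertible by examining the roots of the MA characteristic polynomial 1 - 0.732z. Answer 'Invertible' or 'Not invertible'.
\text{Invertible}

The MA(q) characteristic polynomial is P(z) = 1 - 0.732z.
Invertibility requires all roots to lie outside the unit circle, i.e. |z| > 1 for every root.
This is linear in z: 1 + (-0.732) z = 0  =>  z = -1/(-0.732) = 1.36612,  |z| = 1.36612.
Moduli of all roots: 1.3661.
All moduli strictly greater than 1? Yes.
Verdict: Invertible.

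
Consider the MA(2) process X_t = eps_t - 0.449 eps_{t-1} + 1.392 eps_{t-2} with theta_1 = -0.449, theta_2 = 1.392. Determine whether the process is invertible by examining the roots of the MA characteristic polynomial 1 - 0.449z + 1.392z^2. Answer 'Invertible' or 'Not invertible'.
\text{Not invertible}

The MA(q) characteristic polynomial is P(z) = 1 - 0.449z + 1.392z^2.
Invertibility requires all roots to lie outside the unit circle, i.e. |z| > 1 for every root.
Set 1 + (-0.449) z + (1.392) z^2 = 0, i.e. a z^2 + b z + c = 0 with a = 1.392, b = -0.449, c = 1.
Discriminant D = b^2 - 4ac = (-0.449)^2 - 4*(1.392)*1 = 0.201601 - (5.568) = -5.366399.
D < 0, so the roots are the complex-conjugate pair z = (-b +/- i sqrt(-D)) / (2a) = 0.1613 +/- 0.8321i.
For a conjugate pair |z|^2 = z * conj(z) = (product of roots) = c/a = 1/(1.392) = 0.718391, so |z| = sqrt(0.718391) = 0.8476 for both roots.
Moduli of all roots: 0.8476, 0.8476.
All moduli strictly greater than 1? No.
Verdict: Not invertible.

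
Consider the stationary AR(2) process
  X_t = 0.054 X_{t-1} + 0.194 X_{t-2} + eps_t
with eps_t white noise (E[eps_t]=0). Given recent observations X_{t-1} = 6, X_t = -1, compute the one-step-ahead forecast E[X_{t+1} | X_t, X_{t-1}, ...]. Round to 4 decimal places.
E[X_{t+1} \mid \mathcal F_t] = 1.1100

For an AR(p) model X_t = c + sum_i phi_i X_{t-i} + eps_t, the
one-step-ahead conditional mean is
  E[X_{t+1} | X_t, ...] = c + sum_i phi_i X_{t+1-i}.
Substitute known values:
  E[X_{t+1} | ...] = (0.054) * (-1) + (0.194) * (6)
                   = 1.1100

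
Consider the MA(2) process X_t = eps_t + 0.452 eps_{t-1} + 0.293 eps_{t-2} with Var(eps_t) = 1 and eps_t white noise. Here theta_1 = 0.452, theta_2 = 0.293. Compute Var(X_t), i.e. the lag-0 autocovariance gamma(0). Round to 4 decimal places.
\gamma(0) = 1.2902

For an MA(q) process X_t = eps_t + sum_i theta_i eps_{t-i} with
Var(eps_t) = sigma^2, the variance is
  gamma(0) = sigma^2 * (1 + sum_i theta_i^2).
  sum_i theta_i^2 = (0.452)^2 + (0.293)^2 = 0.204304 + 0.085849 = 0.290153.
  gamma(0) = 1 * (1 + 0.290153) = 1 * 1.290153 = 1.290153, which rounds to 1.2902.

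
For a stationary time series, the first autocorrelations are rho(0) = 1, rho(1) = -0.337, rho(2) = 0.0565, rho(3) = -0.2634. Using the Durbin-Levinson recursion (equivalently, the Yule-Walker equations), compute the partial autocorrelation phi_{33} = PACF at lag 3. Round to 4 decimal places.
\phi_{33} = -0.3000

The PACF at lag k is phi_{kk}, the last component of the solution
to the Yule-Walker system G_k phi = r_k where
  (G_k)_{ij} = rho(|i - j|), (r_k)_i = rho(i), i,j = 1..k.
Equivalently, Durbin-Levinson gives phi_{kk} iteratively:
  phi_{11} = rho(1)
  phi_{kk} = [rho(k) - sum_{j=1..k-1} phi_{k-1,j} rho(k-j)]
            / [1 - sum_{j=1..k-1} phi_{k-1,j} rho(j)],
  phi_{k,j} = phi_{k-1,j} - phi_{kk} phi_{k-1,k-j},  j = 1..k-1.
Step k = 1:
  phi_11 = rho(1) = -0.337.
Step k = 2:
  phi_22 = [rho(2) - phi_11 rho(1)] / [1 - phi_11 rho(1)] = [0.0565 - (-0.337)(-0.337)] / [1 - (-0.337)(-0.337)]
         = -0.057069 / 0.886431 = -0.064381.
  Update: phi_21 = phi_11 - phi_22 phi_11 = -0.337 - (-0.064381)(-0.337) = -0.358696.
Step k = 3:
  phi_33 = [rho(3) - phi_21 rho(2) - phi_22 rho(1)] / [1 - phi_21 rho(1) - phi_22 rho(2)]
    numerator   = -0.2634 - (-0.358696)(0.0565) - (-0.064381)(-0.337) = -0.26482994
    denominator = 1 - (-0.358696)(-0.337) - (-0.064381)(0.0565) = 0.88275686
  phi_33 = -0.26482994 / 0.88275686 = -0.3.
Therefore phi_{33} = -0.3000.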